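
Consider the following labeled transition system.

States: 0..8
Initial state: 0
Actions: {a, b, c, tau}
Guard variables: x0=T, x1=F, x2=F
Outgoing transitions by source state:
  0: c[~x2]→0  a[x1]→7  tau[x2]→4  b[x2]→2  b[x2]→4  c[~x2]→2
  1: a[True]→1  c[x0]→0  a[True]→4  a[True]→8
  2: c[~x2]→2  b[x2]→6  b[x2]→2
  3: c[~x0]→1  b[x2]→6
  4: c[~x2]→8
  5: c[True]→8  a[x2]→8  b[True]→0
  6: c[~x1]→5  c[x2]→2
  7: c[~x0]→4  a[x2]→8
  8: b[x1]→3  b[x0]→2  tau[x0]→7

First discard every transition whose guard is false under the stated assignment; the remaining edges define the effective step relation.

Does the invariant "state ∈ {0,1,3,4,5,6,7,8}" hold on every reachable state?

Answer: INVARIANT VIOLATED at state 2

Trace:
Allowed set {0,1,3,4,5,6,7,8}
Reach set: {0,2}
  0: ok
  2: ✗ unsafe
reach 2 via c — violates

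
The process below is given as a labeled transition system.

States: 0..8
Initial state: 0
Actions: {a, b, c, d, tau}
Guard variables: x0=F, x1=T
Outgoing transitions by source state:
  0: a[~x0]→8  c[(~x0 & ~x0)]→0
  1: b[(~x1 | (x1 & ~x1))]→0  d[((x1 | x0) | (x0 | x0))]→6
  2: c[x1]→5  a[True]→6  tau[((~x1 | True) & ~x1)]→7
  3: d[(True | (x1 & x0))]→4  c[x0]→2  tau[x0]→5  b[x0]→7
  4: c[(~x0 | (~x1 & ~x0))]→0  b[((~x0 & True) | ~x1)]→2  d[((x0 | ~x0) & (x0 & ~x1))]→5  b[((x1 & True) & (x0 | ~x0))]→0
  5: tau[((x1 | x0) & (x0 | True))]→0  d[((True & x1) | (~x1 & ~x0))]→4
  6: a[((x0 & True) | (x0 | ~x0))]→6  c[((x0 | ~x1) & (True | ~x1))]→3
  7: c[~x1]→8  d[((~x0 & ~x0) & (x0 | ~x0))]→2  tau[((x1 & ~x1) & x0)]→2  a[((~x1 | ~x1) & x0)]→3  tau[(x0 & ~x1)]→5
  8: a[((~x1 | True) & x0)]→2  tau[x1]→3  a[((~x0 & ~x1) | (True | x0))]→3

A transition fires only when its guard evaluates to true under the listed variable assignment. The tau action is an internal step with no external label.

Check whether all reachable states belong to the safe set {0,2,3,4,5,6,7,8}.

Inv-set: {0,2,3,4,5,6,7,8}
Reach set: {0,2,3,4,5,6,8}
  0: safe
  2: safe
  3: safe
  4: safe
  5: safe
  6: safe
  8: safe

Answer: INVARIANT HOLDS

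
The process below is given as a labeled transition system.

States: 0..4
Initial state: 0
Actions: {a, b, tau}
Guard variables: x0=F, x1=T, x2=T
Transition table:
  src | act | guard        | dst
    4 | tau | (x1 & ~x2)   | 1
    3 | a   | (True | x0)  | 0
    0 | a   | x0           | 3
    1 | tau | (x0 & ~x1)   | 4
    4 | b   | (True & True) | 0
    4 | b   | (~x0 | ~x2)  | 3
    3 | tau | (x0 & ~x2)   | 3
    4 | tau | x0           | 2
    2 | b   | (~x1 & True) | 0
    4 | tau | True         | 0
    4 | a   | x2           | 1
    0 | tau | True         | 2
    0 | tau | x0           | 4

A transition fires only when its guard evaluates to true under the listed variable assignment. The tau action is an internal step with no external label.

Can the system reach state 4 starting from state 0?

After dropping false guards: 6 live edges.
depth 0: {0}
depth 1: {2}  now seen {0,2}
R = {0,2}

Answer: UNREACHABLE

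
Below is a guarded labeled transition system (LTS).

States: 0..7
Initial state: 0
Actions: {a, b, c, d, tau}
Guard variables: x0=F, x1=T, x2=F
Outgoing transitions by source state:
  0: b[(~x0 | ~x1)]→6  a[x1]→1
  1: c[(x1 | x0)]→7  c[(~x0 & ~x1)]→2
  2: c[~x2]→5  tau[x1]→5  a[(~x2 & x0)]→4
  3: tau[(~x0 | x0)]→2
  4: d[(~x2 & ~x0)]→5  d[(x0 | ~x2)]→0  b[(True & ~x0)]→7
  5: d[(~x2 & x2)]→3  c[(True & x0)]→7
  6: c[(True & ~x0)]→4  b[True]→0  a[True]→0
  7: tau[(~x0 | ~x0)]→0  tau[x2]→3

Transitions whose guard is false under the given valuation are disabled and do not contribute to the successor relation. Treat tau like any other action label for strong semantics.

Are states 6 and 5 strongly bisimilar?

Answer: NOT BISIMILAR

Analysis:
Refine partition for ~:
  round 0: {{0,1,2,3,4,5,6,7}}
  round 1: {{0},{1},{2},{3,7},{4},{5},{6}}
  round 2: {{0},{1},{2},{3},{4},{5},{6},{7}}
stable after 3 split(s): 8 block(s)
[6]={6}  [5]={5}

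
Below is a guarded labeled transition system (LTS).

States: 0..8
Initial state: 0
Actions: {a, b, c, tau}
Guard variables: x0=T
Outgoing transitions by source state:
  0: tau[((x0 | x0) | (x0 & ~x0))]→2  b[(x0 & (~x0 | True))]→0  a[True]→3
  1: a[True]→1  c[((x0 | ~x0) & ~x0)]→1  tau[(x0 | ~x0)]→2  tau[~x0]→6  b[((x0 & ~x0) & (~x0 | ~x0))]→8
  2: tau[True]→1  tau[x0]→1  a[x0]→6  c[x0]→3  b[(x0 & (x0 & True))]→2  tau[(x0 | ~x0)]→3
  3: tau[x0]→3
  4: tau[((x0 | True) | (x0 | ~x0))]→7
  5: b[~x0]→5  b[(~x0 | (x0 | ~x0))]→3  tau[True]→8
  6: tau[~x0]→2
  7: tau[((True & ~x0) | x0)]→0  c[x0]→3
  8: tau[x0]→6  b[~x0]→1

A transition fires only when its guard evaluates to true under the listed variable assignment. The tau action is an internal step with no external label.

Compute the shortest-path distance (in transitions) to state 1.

Answer: 2

Working:
BFS to 1:
  Layer 0: {0}
  Layer 1: {2,3}
  Layer 2: {1,6}
depth(1)=2, e.g. tau·tau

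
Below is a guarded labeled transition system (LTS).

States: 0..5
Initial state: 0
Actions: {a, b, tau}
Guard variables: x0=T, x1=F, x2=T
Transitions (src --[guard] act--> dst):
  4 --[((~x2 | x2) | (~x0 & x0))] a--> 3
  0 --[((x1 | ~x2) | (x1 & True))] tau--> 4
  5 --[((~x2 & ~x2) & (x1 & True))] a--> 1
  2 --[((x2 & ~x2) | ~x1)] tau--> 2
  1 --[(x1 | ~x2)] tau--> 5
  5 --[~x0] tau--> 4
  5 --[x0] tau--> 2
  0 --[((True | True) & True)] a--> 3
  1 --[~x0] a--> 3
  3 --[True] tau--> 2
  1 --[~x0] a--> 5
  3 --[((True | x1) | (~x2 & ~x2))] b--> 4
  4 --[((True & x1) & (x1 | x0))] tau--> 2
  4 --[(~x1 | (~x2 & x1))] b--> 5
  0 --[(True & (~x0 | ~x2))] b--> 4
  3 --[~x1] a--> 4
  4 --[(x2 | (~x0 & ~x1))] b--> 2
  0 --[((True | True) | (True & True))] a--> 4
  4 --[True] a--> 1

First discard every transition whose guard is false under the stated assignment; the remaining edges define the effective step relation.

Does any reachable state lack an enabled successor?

Answer: DEADLOCK at state 1

Analysis:
Reachable = {0,1,2,3,4,5}
  0: a→3  a→4  [2 out]
  1: ∅  [STUCK]
  2: tau→2  [1 out]
  3: a→4  b→4  tau→2  [3 out]
  4: a→1  a→3  b→2  b→5  [4 out]
  5: tau→2  [1 out]
witness 1: a·a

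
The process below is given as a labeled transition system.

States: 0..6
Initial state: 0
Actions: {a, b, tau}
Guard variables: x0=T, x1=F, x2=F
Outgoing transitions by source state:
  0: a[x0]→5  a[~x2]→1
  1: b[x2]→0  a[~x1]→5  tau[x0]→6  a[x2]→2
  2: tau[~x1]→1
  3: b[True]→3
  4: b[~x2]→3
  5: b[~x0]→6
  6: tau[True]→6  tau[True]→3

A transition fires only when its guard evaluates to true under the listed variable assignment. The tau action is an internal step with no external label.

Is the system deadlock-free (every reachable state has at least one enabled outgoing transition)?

Answer: DEADLOCK at state 5

Working:
Reach set: {0,1,3,5,6}
  0: a→1  a→5  [2 out]
  1: a→5  tau→6  [2 out]
  3: b→3  [1 out]
  5: ∅  [STUCK]
  6: tau→3  tau→6  [2 out]
witness 5: a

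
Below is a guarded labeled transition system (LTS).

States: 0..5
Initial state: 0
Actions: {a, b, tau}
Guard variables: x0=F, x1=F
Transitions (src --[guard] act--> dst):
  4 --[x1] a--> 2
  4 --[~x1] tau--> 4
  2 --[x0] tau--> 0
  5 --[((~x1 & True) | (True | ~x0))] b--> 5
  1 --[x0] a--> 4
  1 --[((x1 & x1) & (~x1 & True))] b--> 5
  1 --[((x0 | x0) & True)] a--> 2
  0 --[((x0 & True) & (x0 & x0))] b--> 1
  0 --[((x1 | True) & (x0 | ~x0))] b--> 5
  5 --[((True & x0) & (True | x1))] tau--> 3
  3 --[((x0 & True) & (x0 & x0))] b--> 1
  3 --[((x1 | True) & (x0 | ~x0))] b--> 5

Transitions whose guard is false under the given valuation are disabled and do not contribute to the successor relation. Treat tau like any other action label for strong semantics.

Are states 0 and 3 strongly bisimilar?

Compute ~ classes (split until stable):
  π0 = {{0,1,2,3,4,5}}
  π1 = {{0,3,5},{1,2},{4}}
stable after 2 split(s): 3 block(s)
0∈{0,3,5}, 3∈{0,3,5}

Answer: BISIMILAR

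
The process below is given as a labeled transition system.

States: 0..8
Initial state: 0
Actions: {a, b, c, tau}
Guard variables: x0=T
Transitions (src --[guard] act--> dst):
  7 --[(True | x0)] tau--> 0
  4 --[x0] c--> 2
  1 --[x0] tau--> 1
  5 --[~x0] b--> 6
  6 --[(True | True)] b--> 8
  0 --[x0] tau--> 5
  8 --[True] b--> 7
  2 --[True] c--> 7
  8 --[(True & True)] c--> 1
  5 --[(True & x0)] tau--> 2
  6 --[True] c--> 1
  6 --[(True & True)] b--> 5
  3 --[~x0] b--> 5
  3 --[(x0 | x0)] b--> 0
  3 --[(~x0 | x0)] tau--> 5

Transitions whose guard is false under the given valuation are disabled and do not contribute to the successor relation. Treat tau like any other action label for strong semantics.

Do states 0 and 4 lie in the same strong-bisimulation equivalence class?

Refine partition for ~:
  π0 = {{0,1,2,3,4,5,6,7,8}}
  π1 = {{0,1,5,7},{2,4},{3},{6,8}}
  π2 = {{0,1,7},{2},{3},{4},{5},{6},{8}}
  π3 = {{0},{1,7},{2},{3},{4},{5},{6},{8}}
  π4 = {{0},{1},{2},{3},{4},{5},{6},{7},{8}}
9 equivalence class(es) (converged in 5)
0∈{0}, 4∈{4}

Answer: NOT BISIMILAR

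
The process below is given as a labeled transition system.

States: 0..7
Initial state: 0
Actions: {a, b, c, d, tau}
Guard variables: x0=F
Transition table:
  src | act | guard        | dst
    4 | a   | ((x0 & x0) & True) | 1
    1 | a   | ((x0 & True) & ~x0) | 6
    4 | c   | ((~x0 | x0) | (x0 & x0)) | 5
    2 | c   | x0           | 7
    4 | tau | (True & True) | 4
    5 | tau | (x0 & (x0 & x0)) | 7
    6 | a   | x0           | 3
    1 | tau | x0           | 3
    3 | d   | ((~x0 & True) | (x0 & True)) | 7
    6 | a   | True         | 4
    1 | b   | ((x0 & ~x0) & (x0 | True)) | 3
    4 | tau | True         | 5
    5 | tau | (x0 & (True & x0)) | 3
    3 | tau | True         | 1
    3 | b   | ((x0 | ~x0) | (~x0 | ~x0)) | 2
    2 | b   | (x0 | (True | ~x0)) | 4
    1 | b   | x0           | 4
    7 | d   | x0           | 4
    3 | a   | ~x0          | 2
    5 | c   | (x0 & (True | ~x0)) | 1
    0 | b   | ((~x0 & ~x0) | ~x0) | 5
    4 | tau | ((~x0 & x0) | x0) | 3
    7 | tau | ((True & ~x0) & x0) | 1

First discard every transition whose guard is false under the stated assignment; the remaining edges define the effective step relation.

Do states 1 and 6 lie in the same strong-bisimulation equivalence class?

Refine partition for ~:
  round 0: {{0,1,2,3,4,5,6,7}}
  round 1: {{0,2},{1,5,7},{3},{4},{6}}
  round 2: {{0},{1,5,7},{2},{3},{4},{6}}
stable after 3 split(s): 6 block(s)
[1]={1,5,7}  [6]={6}

Answer: NOT BISIMILAR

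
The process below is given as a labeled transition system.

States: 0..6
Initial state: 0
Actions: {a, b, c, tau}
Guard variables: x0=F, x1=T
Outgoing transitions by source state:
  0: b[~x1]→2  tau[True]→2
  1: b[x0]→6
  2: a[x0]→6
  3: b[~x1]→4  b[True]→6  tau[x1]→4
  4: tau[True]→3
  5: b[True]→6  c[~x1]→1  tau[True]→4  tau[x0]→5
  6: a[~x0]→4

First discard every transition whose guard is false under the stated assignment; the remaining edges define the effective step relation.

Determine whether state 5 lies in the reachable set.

Answer: UNREACHABLE

Analysis:
7 transition(s) survive guard evaluation.
Layer 0: {0}
Layer 1: {2}  total {0,2}
R = {0,2}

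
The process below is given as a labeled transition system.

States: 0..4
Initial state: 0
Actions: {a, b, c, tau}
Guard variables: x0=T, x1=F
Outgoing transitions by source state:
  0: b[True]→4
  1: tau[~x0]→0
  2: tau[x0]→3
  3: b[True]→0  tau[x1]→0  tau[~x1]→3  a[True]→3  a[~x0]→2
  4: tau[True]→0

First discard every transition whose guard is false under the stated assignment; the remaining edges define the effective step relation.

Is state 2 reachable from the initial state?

After dropping false guards: 6 live edges.
L0 = {0}
L1 = {4}  cumulative {0,4}
Reach set: {0,4}

Answer: UNREACHABLE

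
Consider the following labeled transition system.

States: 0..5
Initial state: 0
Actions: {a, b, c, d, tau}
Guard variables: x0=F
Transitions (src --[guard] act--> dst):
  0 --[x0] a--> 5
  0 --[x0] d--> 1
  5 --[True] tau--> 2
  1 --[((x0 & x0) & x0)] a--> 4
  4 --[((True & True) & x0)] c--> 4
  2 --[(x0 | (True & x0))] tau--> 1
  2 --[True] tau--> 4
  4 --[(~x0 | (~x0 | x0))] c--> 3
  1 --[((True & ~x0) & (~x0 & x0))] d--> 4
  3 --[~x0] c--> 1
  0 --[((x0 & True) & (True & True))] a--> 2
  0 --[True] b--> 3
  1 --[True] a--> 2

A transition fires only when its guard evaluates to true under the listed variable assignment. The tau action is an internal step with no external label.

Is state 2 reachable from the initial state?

Answer: REACHABLE

Analysis:
After dropping false guards: 6 live edges.
L0 = {0}
L1 = {3}  total {0,3}
L2 = {1}  total {0,1,3}
L3 = {2}  total {0,1,2,3}
L4 = {4}  total {0,1,2,3,4}
Reach set: {0,1,2,3,4}
witness 2: b·c·a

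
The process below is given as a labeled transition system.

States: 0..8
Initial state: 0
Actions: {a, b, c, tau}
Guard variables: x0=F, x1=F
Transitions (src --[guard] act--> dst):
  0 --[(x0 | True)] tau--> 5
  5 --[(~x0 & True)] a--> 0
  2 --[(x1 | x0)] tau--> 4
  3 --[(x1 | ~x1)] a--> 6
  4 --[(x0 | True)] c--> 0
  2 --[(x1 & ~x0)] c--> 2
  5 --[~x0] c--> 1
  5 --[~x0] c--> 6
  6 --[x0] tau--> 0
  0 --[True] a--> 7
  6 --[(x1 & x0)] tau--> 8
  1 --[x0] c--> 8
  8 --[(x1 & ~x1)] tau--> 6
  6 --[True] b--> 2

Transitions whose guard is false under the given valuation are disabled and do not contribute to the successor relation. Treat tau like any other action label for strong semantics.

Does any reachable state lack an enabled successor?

Reach set: {0,1,2,5,6,7}
  0: a→7  tau→5  [2 exit(s)]
  1: ∅  [no exit]
  2: ∅  [no exit]
  5: a→0  c→1  c→6  [3 exit(s)]
  6: b→2  [1 exit(s)]
  7: ∅  [no exit]
trace reaching 1: tau·c

Answer: DEADLOCK at state 1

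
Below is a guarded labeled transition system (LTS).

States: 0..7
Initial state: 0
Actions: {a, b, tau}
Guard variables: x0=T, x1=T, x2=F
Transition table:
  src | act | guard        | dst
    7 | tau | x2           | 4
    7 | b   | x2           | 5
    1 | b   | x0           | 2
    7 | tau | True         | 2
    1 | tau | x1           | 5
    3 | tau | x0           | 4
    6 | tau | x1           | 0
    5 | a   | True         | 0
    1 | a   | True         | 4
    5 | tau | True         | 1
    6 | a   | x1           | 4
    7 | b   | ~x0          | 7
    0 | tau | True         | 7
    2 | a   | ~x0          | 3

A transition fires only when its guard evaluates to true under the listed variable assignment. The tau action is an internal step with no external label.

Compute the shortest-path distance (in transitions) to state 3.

Answer: UNREACHABLE

Analysis:
Layered search for 3:
  L0 = {0}
  L1 = {7}
  L2 = {2}
3 never appears.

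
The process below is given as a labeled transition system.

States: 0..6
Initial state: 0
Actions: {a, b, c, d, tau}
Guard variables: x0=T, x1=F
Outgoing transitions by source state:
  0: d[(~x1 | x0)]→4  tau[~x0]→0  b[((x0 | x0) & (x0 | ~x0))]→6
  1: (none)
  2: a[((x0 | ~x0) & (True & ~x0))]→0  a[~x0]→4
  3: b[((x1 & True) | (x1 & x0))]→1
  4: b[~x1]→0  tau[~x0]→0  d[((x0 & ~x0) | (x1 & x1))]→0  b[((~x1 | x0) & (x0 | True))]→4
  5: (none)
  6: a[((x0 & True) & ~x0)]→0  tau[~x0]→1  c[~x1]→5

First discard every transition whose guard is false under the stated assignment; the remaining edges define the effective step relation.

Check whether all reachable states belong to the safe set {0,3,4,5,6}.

Answer: INVARIANT HOLDS

Trace:
Inv-set: {0,3,4,5,6}
Reachable = {0,4,5,6}
  0: safe
  4: safe
  5: safe
  6: safe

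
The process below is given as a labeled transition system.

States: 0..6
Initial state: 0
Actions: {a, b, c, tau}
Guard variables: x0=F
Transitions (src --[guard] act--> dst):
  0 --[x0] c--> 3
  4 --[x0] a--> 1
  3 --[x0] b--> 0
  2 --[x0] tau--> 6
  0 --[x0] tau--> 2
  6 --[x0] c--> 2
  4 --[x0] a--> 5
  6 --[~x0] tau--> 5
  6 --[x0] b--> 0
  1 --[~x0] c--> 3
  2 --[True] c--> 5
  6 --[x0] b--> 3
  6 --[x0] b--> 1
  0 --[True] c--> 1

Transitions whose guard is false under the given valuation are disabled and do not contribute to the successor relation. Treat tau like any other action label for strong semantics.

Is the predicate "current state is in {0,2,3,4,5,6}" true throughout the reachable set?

Answer: INVARIANT VIOLATED at state 1

Working:
Allowed set {0,2,3,4,5,6}
R = {0,1,3}
  0: ok
  1: VIOLATES
  3: ok
reach 1 via c — violates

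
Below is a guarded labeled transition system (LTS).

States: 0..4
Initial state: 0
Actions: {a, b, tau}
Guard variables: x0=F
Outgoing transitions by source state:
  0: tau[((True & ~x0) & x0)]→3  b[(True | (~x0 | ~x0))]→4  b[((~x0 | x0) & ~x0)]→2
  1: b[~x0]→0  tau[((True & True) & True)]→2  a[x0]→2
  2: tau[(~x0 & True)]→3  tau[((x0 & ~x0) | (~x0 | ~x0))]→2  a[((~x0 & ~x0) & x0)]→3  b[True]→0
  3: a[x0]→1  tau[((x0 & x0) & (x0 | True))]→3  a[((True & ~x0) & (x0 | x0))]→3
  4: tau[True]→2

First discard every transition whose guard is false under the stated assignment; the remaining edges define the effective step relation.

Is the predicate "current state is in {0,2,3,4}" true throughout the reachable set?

Answer: INVARIANT HOLDS

Working:
Safe = {0,2,3,4}
Reach set: {0,2,3,4}
  0: ✓
  2: ✓
  3: ✓
  4: ✓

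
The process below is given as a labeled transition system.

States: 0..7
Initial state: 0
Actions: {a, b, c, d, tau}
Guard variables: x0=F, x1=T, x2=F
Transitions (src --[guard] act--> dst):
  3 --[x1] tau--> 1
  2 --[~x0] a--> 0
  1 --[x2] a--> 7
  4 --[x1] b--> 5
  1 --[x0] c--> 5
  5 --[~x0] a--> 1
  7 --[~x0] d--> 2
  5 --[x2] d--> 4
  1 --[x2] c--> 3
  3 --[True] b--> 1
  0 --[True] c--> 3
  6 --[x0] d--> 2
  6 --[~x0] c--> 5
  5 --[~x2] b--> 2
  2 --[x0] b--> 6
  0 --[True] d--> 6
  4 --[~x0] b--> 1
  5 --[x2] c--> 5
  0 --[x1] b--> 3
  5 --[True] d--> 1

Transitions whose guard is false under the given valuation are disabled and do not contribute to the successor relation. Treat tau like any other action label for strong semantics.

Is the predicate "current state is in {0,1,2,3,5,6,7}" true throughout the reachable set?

Inv-set: {0,1,2,3,5,6,7}
R = {0,1,2,3,5,6}
  0: safe
  1: safe
  2: safe
  3: safe
  5: safe
  6: safe

Answer: INVARIANT HOLDS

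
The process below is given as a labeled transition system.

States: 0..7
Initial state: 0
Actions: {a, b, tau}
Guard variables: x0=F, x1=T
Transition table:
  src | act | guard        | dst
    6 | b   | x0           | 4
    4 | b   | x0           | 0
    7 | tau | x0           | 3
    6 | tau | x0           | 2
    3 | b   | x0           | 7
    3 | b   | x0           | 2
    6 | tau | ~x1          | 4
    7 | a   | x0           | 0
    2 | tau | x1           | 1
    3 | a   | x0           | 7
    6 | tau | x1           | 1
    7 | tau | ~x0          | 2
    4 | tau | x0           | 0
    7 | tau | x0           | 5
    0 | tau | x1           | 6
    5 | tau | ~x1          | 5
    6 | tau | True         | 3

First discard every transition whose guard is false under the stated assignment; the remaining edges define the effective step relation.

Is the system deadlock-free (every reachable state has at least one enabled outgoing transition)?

Answer: DEADLOCK at state 1

Analysis:
R = {0,1,3,6}
  0: tau→6  [1 out]
  1: ∅  [STUCK]
  3: ∅  [STUCK]
  6: tau→1  tau→3  [2 out]
Path to 1: tau·tau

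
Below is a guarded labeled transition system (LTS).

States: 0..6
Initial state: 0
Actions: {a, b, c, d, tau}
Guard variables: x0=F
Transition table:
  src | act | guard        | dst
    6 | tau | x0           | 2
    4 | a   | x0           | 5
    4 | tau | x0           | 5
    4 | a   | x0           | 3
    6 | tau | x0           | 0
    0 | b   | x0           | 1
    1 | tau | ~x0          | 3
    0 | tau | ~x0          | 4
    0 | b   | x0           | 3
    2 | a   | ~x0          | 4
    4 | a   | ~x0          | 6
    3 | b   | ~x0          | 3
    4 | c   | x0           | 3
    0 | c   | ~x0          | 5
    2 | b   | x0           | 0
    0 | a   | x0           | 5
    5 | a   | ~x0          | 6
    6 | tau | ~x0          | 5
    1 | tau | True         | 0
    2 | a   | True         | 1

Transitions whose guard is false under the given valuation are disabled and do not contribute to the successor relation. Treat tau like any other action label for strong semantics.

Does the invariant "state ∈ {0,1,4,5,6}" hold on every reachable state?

Allowed set {0,1,4,5,6}
R = {0,4,5,6}
  0: ✓
  4: ✓
  5: ✓
  6: ✓

Answer: INVARIANT HOLDS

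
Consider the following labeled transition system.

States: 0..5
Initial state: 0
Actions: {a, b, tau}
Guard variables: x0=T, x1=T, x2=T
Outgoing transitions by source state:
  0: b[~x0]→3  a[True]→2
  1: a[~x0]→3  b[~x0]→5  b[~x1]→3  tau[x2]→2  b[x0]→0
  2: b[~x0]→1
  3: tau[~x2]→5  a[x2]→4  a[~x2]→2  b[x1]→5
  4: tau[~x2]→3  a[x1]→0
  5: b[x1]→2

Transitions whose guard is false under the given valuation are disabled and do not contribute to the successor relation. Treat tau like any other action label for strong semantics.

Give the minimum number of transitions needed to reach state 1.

Answer: UNREACHABLE

Analysis:
Layered search for 1:
  Layer 0: {0}
  Layer 1: {2}
1 never appears.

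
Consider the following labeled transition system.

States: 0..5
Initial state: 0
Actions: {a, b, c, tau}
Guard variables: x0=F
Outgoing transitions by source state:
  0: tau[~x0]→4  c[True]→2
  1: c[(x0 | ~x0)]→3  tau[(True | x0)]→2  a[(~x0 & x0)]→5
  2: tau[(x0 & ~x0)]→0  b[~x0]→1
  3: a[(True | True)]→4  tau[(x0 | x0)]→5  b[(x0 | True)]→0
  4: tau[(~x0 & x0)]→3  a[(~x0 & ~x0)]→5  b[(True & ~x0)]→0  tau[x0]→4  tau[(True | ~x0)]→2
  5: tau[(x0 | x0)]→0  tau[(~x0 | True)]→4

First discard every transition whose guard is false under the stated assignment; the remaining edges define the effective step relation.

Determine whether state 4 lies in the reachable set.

Answer: REACHABLE

Trace:
Guard filter leaves 11 enabled edge(s).
L0 = {0}
L1 = {2,4}  now seen {0,2,4}
L2 = {1,5}  now seen {0,1,2,4,5}
L3 = {3}  now seen {0,1,2,3,4,5}
Reach set: {0,1,2,3,4,5}
trace reaching 4: tau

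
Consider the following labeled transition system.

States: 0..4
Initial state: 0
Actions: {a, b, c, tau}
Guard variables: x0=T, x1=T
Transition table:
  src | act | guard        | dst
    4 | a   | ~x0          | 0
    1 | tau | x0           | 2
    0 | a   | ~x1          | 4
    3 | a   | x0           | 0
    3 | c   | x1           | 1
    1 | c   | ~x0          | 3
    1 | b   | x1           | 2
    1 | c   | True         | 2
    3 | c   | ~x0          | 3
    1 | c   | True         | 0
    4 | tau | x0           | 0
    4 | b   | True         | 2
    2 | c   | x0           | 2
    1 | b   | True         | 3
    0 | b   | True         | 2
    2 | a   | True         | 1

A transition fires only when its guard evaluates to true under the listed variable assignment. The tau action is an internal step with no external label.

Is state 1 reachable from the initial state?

Guard filter leaves 12 enabled edge(s).
Layer 0: {0}
Layer 1: {2}  cumulative {0,2}
Layer 2: {1}  cumulative {0,1,2}
Layer 3: {3}  cumulative {0,1,2,3}
Reach set: {0,1,2,3}
witness 1: b·a

Answer: REACHABLE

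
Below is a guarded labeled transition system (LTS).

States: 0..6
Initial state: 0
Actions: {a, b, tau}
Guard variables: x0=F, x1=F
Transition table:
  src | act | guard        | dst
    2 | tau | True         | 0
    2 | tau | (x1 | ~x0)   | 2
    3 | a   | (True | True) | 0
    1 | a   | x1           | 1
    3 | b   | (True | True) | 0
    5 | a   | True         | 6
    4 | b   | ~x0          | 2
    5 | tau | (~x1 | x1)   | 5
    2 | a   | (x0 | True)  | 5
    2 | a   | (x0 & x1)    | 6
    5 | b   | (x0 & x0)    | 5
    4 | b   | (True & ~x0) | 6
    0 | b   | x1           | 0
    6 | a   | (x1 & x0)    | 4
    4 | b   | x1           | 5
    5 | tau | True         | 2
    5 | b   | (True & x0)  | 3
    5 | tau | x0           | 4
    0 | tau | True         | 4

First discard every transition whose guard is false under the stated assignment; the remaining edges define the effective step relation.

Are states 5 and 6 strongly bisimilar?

Answer: NOT BISIMILAR

Analysis:
Compute ~ classes (split until stable):
  round 0: {{0,1,2,3,4,5,6}}
  round 1: {{0},{1,6},{2,5},{3},{4}}
  round 2: {{0},{1,6},{2},{3},{4},{5}}
stable after 3 split(s): 6 block(s)
class of 5: {5}; class of 6: {1,6}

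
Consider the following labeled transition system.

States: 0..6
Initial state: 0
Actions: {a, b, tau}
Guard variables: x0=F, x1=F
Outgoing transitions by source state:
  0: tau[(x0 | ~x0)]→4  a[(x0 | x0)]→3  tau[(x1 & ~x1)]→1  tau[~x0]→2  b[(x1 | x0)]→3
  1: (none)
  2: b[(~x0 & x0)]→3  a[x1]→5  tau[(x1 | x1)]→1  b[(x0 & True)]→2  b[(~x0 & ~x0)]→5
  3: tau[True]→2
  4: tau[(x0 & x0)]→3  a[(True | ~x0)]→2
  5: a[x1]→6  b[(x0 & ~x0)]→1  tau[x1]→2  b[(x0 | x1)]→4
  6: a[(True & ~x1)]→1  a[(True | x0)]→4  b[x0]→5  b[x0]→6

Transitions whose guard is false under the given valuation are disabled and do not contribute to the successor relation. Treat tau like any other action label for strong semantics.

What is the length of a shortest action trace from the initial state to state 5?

Answer: 2

Working:
Breadth-first toward 5:
  Layer 0: {0}
  Layer 1: {2,4}
  Layer 2: {5}
depth(5)=2, e.g. tau·b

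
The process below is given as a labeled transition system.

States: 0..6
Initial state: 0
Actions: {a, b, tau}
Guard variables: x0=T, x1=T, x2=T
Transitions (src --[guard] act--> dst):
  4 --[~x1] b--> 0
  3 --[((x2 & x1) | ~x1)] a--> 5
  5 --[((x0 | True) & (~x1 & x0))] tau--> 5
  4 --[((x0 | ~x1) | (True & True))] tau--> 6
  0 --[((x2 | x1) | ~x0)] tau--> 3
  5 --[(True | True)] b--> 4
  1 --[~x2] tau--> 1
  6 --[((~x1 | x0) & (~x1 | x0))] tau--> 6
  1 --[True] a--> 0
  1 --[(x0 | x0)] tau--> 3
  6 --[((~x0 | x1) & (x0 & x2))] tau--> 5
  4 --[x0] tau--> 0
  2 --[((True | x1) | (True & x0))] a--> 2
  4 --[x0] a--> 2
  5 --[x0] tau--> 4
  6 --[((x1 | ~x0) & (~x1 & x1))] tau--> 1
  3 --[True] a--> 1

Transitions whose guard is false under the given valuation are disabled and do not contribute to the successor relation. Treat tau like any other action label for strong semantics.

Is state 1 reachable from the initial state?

Answer: REACHABLE

Analysis:
Guard filter leaves 13 enabled edge(s).
Layer 0: {0}
Layer 1: {3}  cumulative {0,3}
Layer 2: {1,5}  cumulative {0,1,3,5}
Layer 3: {4}  cumulative {0,1,3,4,5}
Layer 4: {2,6}  cumulative {0,1,2,3,4,5,6}
Reachable = {0,1,2,3,4,5,6}
witness 1: tau·a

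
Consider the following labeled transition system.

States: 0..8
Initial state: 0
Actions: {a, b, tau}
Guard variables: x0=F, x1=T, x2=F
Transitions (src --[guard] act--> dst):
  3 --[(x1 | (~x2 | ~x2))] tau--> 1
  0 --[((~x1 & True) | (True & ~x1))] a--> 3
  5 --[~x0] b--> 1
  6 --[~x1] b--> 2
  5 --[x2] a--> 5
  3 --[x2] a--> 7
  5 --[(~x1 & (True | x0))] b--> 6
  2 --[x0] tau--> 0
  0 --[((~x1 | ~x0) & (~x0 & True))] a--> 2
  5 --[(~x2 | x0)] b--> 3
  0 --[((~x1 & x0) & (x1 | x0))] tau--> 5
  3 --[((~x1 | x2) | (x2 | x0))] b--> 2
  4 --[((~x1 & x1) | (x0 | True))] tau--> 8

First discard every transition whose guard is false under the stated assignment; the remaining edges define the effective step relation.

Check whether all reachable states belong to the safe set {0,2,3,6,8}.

Answer: INVARIANT HOLDS

Working:
Allowed set {0,2,3,6,8}
R = {0,2}
  0: ✓
  2: ✓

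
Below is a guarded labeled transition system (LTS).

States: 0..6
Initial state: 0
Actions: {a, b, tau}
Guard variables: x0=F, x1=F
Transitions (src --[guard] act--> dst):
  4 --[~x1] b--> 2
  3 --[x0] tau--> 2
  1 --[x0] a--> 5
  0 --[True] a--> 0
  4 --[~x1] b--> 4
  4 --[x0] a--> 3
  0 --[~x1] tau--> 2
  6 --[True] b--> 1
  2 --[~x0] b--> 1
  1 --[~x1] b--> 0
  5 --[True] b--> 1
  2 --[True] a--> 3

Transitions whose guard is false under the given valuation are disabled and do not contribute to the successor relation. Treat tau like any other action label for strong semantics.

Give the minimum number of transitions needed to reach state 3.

Breadth-first toward 3:
  depth 0: {0}
  depth 1: {2}
  depth 2: {1,3}
depth(3)=2, e.g. tau·a

Answer: 2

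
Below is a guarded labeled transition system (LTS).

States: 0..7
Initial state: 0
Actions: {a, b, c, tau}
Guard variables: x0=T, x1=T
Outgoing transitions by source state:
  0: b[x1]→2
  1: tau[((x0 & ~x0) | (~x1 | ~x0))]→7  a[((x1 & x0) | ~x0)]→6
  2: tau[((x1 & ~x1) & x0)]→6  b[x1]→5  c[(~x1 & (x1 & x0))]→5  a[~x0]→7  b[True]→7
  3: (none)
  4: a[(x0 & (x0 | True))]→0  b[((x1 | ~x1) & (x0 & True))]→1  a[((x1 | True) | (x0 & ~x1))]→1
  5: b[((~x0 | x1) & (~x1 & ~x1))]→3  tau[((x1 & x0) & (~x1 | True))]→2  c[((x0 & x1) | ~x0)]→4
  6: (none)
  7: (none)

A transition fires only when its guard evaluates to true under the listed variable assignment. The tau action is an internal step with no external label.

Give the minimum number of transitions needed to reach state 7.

Breadth-first toward 7:
  Layer 0: {0}
  Layer 1: {2}
  Layer 2: {5,7}
7 enters at depth 2; path b·b

Answer: 2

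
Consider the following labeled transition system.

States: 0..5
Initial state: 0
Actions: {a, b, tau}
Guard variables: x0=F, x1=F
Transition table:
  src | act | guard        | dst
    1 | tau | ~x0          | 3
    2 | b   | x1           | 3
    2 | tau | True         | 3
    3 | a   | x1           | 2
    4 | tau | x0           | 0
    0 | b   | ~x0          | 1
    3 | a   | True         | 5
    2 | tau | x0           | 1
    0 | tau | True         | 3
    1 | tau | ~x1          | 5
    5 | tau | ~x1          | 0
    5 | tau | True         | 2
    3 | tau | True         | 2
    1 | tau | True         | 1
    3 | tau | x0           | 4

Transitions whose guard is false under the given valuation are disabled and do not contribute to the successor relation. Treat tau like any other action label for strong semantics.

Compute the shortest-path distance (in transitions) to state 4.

Layered search for 4:
  Layer 0: {0}
  Layer 1: {1,3}
  Layer 2: {2,5}
4 never appears.

Answer: UNREACHABLE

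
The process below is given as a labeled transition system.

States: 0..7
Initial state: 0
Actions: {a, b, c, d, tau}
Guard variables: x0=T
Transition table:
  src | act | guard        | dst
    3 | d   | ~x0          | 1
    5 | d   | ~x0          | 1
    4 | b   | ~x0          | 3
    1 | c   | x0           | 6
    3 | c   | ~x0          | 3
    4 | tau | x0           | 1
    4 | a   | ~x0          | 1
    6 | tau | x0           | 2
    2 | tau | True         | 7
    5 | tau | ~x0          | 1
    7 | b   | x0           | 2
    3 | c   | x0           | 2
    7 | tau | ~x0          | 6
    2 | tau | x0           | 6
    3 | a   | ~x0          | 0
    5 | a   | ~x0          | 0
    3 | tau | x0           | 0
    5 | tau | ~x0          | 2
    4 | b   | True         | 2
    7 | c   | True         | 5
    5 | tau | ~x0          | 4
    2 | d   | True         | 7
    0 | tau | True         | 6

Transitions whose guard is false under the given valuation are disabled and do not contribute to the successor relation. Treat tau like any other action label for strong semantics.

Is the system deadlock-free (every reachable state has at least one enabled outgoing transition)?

Answer: DEADLOCK at state 5

Working:
Reachable = {0,2,5,6,7}
  0: tau→6  [1 exit(s)]
  2: d→7  tau→6  tau→7  [3 exit(s)]
  5: ∅  [deadlock]
  6: tau→2  [1 exit(s)]
  7: b→2  c→5  [2 exit(s)]
trace reaching 5: tau·tau·tau·c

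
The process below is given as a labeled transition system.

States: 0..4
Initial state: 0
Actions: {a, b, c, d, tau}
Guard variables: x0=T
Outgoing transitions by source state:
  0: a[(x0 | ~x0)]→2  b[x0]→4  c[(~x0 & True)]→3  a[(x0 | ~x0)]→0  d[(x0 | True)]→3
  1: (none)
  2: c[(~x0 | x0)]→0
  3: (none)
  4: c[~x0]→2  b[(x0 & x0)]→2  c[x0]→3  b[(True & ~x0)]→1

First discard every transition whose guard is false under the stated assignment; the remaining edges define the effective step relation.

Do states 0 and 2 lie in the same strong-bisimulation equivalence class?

Answer: NOT BISIMILAR

Analysis:
Bisimulation quotient by refinement:
  π0 = {{0,1,2,3,4}}
  π1 = {{0},{1,3},{2},{4}}
stable after 2 split(s): 4 block(s)
[0]={0}  [2]={2}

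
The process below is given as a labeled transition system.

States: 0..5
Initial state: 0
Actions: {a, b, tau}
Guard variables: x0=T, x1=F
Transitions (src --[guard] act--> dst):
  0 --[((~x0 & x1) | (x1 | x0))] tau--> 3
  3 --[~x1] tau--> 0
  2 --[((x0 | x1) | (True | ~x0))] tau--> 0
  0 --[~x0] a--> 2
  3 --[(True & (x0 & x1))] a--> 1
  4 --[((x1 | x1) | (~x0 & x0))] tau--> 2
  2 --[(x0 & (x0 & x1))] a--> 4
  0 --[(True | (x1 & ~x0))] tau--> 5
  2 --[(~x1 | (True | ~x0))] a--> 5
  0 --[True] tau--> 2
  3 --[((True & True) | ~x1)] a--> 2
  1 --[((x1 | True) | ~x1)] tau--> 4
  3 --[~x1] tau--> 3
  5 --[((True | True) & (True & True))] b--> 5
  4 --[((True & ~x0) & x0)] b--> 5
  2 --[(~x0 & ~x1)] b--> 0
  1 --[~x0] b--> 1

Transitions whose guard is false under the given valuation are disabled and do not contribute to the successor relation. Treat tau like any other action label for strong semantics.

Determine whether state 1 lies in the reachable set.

Answer: UNREACHABLE

Working:
10 transition(s) survive guard evaluation.
depth 0: {0}
depth 1: {2,3,5}  total {0,2,3,5}
R = {0,2,3,5}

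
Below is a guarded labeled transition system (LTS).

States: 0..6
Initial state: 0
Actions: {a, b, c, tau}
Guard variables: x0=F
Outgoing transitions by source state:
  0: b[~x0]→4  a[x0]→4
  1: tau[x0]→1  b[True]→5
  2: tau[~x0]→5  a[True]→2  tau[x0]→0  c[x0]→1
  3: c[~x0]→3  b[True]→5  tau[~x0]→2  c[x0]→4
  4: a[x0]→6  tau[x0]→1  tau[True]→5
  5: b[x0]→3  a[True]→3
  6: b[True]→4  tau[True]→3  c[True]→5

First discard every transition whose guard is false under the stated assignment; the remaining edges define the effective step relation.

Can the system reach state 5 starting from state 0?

Answer: REACHABLE

Analysis:
After dropping false guards: 12 live edges.
depth 0: {0}
depth 1: {4}  cumulative {0,4}
depth 2: {5}  cumulative {0,4,5}
depth 3: {3}  cumulative {0,3,4,5}
depth 4: {2}  cumulative {0,2,3,4,5}
Reachable = {0,2,3,4,5}
trace reaching 5: b·tau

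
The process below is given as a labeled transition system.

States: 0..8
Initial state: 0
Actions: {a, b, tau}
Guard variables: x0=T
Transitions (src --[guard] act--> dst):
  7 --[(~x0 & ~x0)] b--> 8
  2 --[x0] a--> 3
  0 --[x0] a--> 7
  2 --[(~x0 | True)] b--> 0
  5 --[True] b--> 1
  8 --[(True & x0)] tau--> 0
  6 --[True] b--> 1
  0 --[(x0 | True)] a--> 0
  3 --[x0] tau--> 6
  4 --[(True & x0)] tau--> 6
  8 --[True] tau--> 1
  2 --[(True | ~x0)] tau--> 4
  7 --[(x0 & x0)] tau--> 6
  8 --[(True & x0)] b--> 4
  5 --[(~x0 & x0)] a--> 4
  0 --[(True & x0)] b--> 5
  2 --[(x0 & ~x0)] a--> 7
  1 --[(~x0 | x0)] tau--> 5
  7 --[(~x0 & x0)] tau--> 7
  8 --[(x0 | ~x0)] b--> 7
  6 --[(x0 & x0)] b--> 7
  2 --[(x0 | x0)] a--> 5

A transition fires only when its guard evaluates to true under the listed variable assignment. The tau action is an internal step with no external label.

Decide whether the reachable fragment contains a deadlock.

Answer: DEADLOCK-FREE

Working:
Reach set: {0,1,5,6,7}
  0: a→0  a→7  b→5  [deg 3]
  1: tau→5  [deg 1]
  5: b→1  [deg 1]
  6: b→1  b→7  [deg 2]
  7: tau→6  [deg 1]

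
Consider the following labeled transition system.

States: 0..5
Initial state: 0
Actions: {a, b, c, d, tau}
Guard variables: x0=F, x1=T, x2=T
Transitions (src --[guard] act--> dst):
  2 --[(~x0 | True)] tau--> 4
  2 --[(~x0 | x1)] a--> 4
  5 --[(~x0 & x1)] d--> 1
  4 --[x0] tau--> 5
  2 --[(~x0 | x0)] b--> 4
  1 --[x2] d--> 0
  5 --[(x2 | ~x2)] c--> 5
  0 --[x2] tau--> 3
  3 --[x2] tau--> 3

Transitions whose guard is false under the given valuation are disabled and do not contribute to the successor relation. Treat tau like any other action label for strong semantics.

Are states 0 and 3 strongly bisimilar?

Answer: BISIMILAR

Trace:
Bisimulation quotient by refinement:
  π0 = {{0,1,2,3,4,5}}
  π1 = {{0,3},{1},{2},{4},{5}}
5 equivalence class(es) (converged in 2)
[0]={0,3}  [3]={0,3}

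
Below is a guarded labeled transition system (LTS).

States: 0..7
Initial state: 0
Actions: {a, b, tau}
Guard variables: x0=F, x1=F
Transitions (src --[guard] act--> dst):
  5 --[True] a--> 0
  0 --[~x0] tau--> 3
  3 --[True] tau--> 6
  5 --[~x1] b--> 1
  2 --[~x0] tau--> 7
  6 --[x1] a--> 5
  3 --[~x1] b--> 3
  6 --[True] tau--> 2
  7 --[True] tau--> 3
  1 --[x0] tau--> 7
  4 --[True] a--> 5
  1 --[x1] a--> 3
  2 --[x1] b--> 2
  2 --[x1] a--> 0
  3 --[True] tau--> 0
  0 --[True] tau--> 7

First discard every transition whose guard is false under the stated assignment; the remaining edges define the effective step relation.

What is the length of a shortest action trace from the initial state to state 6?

Answer: 2

Trace:
Layered search for 6:
  Layer 0: {0}
  Layer 1: {3,7}
  Layer 2: {6}
first hit 6 at d=2 via tau·tau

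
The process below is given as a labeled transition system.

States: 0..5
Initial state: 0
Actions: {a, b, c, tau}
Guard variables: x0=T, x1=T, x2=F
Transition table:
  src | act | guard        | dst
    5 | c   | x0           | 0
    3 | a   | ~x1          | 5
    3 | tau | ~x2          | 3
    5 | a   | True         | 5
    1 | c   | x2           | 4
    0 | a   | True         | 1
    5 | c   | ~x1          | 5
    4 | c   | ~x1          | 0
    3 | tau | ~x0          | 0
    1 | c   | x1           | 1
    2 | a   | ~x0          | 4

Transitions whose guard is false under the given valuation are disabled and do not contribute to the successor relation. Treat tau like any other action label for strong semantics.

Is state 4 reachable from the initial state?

Answer: UNREACHABLE

Trace:
5 transition(s) survive guard evaluation.
Layer 0: {0}
Layer 1: {1}  now seen {0,1}
R = {0,1}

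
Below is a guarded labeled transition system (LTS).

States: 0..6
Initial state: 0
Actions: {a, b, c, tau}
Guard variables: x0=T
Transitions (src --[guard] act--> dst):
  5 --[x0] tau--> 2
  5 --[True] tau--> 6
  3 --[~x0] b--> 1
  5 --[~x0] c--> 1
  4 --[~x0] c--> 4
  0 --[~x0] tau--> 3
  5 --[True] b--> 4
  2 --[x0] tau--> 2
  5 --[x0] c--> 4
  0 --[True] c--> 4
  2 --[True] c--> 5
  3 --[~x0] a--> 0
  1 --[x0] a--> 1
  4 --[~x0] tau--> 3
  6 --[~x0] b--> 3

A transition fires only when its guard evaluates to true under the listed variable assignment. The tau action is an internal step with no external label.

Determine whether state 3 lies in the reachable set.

Guard filter leaves 8 enabled edge(s).
depth 0: {0}
depth 1: {4}  now seen {0,4}
R = {0,4}

Answer: UNREACHABLE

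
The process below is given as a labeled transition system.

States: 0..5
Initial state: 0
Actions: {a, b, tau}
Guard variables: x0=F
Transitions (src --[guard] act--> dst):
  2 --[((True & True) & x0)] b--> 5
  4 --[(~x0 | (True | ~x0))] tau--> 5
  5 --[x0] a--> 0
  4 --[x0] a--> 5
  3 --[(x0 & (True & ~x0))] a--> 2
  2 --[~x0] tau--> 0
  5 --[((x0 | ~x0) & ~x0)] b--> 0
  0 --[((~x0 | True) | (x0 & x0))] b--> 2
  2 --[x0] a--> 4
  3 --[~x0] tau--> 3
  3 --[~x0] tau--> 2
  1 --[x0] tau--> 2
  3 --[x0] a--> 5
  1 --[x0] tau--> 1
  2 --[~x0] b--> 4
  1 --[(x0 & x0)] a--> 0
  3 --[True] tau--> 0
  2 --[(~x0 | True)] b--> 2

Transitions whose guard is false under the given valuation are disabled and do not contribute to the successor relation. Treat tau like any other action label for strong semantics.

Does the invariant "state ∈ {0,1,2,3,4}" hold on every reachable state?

Inv-set: {0,1,2,3,4}
R = {0,2,4,5}
  0: safe
  2: safe
  4: safe
  5: outside
counterexample path to 5: b·b·tau

Answer: INVARIANT VIOLATED at state 5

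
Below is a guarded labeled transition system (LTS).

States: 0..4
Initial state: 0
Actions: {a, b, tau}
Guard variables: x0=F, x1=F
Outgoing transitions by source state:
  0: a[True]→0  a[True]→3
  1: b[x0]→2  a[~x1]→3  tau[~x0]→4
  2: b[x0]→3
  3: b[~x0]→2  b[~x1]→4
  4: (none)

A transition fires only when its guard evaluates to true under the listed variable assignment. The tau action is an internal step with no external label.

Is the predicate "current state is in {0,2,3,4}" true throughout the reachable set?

Answer: INVARIANT HOLDS

Working:
Inv-set: {0,2,3,4}
Reach set: {0,2,3,4}
  0: ✓
  2: ✓
  3: ✓
  4: ✓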